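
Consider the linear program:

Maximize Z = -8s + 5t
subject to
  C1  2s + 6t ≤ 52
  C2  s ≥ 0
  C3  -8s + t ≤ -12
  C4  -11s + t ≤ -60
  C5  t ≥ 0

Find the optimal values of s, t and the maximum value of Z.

s = 103/17, t = 113/17, maximum Z = -259/17

Corner points and Z = -8s + 5t:
  (103/17, 113/17) → Z = -259/17
  (26, 0) → Z = -208
  (60/11, 0) → Z = -480/11

The binding constraints are 2s + 6t = 52 and -11s + t = -60.
Solving simultaneously gives s = 103/17, t = 113/17.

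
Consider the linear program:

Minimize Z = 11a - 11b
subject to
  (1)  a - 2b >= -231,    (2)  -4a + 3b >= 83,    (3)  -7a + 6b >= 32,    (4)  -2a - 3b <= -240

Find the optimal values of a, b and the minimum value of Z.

Feasible corners and Z = 11a - 11b:
  (527/5, 841/5) → Z = -3454/5
  (-213/7, 702/7) → Z = -10065/7
  (157/6, 563/9) → Z = -7205/18

The binding constraints are a - 2b = -231 and -2a - 3b = -240.
Solving simultaneously gives a = -213/7, b = 702/7.

a = -213/7, b = 702/7, minimum Z = -10065/7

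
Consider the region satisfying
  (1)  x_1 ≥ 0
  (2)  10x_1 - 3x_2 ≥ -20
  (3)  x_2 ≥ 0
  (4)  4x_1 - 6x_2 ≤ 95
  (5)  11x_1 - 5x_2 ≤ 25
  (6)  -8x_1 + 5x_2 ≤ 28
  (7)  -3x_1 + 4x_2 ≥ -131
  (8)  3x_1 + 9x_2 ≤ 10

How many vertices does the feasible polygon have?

Pairwise boundary intersections that survive every other constraint:
  (0, 0)
  (0, 10/9)
  (25/11, 0)
  (275/114, 35/114)

4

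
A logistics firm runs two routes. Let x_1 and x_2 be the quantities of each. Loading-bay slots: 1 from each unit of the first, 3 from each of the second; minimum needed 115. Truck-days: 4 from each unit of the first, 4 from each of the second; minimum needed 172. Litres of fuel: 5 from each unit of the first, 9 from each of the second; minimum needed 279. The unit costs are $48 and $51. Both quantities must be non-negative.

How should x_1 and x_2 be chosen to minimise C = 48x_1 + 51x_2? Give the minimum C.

x_1 = 7, x_2 = 36, minimum C = 2172

The feasible region is unbounded (it extends along (0, 1), (1, 0)), but C strictly increases along every unbounded feasible direction, so there is no improving ray and the minimum is attained at a vertex.

At the optimal vertex, x_1 + 3x_2 = 115 and 4x_1 + 4x_2 = 172.
Solving simultaneously gives x_1 = 7, x_2 = 36.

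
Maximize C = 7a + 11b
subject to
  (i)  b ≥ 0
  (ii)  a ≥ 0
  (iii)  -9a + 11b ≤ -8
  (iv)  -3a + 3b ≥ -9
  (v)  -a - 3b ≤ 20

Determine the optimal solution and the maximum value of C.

Corner points and C = 7a + 11b:
  (8/9, 0) → C = 56/9
  (3, 0) → C = 21
  (25/2, 19/2) → C = 192

The optimum lies where -9a + 11b = -8 and -3a + 3b = -9.
Solving simultaneously gives a = 25/2, b = 19/2.

a = 25/2, b = 19/2, maximum C = 192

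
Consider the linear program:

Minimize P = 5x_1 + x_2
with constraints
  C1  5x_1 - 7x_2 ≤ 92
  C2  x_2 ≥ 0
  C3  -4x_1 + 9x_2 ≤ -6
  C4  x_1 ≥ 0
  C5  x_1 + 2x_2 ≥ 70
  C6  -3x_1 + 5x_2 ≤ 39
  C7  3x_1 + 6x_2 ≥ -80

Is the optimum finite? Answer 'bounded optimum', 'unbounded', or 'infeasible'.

bounded optimum

Vertices and P = 5x_1 + x_2:
  (786/17, 338/17) → P = 4268/17
  (674/17, 258/17) → P = 3628/17
  (642/17, 274/17) → P = 3484/17
The feasible region has finitely many vertices and no improving ray; the minimum is 3484/17 at (642/17, 274/17).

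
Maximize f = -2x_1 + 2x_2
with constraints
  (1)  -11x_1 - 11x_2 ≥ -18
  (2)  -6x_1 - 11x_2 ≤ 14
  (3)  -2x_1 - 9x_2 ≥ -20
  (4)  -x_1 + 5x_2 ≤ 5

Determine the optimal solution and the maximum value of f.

Vertices and f = -2x_1 + 2x_2:
  (32/5, -262/55) → f = -1228/55
  (35/66, 73/66) → f = 38/33
  (-125/41, 16/41) → f = 282/41

The optimum lies where -6x_1 - 11x_2 = 14 and -x_1 + 5x_2 = 5.
Solving simultaneously gives x_1 = -125/41, x_2 = 16/41.

x_1 = -125/41, x_2 = 16/41, maximum f = 282/41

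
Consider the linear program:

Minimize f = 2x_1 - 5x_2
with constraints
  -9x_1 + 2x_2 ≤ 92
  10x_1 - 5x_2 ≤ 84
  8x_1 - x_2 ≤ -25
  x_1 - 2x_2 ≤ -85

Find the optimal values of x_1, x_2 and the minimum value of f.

x_1 = 6, x_2 = 73, minimum f = -353

Feasible corners and f = 2x_1 - 5x_2:
  (6, 73) → f = -353
  (-7/8, 673/16) → f = -3393/16
  (7/3, 131/3) → f = -641/3

The binding constraints are -9x_1 + 2x_2 = 92 and 8x_1 - x_2 = -25.
Solving simultaneously gives x_1 = 6, x_2 = 73.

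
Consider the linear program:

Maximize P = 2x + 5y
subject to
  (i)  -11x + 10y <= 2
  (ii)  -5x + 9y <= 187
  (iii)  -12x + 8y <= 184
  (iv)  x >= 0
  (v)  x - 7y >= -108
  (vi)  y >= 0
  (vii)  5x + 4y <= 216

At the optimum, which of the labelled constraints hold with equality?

Extreme points and P = 2x + 5y:
  (0, 1/5) → P = 1
  (1066/67, 1186/67) → P = 8062/67
  (0, 0) → P = 0
  (360/13, 252/13) → P = 1980/13
  (216/5, 0) → P = 432/5

The maximum is at (360/13, 252/13). Substituting into each constraint, equality holds for (v) and (vii); the remaining constraints have slack.

(v) and (vii)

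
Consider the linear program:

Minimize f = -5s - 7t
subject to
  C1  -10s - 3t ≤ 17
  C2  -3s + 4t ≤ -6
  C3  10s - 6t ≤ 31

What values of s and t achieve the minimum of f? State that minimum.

Feasible corners and f = -5s - 7t:
  (-50/49, -111/49) → f = 1027/49
  (-1/10, -16/3) → f = 227/6
  (4, 3/2) → f = -61/2

At the optimal vertex, -3s + 4t = -6 and 10s - 6t = 31.
Solving simultaneously gives s = 4, t = 3/2.

s = 4, t = 3/2, minimum f = -61/2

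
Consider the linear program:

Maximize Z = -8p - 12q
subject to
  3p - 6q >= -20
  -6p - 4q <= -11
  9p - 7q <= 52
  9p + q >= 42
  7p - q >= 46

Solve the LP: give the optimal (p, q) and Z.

p = 27/4, q = 5/4, maximum Z = -69

Extreme points and Z = -8p - 12q:
  (452/33, 112/11) → Z = -7648/33
  (296/39, 278/39) → Z = -5704/39
  (27/4, 5/4) → Z = -69

The binding constraints are 9p - 7q = 52 and 7p - q = 46.
Solving simultaneously gives p = 27/4, q = 5/4.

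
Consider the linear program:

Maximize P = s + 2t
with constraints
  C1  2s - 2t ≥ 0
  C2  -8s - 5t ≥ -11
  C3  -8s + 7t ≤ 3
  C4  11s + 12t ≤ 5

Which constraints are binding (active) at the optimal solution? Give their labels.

Corner points and P = s + 2t:
  (-3, -3) → P = -9
  (5/23, 5/23) → P = 15/23
  (107/41, -81/41) → P = -55/41
The feasible region is unbounded (it extends along (5, -8), (-7, -8)), but P strictly decreases along every unbounded feasible direction, so there is no improving ray and the maximum is attained at a vertex.

The maximum is at (5/23, 5/23). Substituting into each constraint, equality holds for C1 and C4; the remaining constraints have slack.

C1 and C4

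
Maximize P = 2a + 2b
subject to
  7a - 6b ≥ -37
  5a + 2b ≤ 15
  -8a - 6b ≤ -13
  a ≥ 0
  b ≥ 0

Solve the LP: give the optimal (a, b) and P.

Corner points and P = 2a + 2b:
  (4/11, 145/22) → P = 153/11
  (0, 37/6) → P = 37/3
  (3, 0) → P = 6
  (0, 13/6) → P = 13/3
  (13/8, 0) → P = 13/4

The binding constraints are 7a - 6b = -37 and 5a + 2b = 15.
Solving simultaneously gives a = 4/11, b = 145/22.

a = 4/11, b = 145/22, maximum P = 153/11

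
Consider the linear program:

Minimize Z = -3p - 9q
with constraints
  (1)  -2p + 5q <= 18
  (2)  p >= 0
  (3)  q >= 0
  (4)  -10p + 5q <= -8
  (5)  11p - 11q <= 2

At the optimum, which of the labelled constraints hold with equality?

(1) and (5)

Corner points and Z = -3p - 9q:
  (13/4, 49/10) → Z = -1077/20
  (208/33, 202/33) → Z = -74
  (78/55, 68/55) → Z = -846/55

The minimum is at (208/33, 202/33). Substituting into each constraint, equality holds for (1) and (5); the remaining constraints have slack.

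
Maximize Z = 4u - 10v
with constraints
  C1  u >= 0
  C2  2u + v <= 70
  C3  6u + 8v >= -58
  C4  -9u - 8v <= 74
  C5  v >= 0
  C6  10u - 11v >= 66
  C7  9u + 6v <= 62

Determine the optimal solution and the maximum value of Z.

Feasible corners and Z = 4u - 10v:
  (33/5, 0) → Z = 132/5
  (62/9, 0) → Z = 248/9
  (1078/159, 26/159) → Z = 4052/159

u = 62/9, v = 0, maximum Z = 248/9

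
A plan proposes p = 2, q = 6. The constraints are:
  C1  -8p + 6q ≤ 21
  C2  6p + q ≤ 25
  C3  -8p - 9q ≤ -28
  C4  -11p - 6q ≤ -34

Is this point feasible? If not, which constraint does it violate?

C1: 20 ≤ 21 ✓
C2: 18 ≤ 25 ✓
C3: -70 ≤ -28 ✓
C4: -58 ≤ -34 ✓

feasible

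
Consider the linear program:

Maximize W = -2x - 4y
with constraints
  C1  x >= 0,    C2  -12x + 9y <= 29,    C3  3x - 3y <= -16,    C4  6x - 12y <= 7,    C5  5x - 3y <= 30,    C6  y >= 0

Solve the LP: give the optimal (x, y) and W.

x = 19/3, y = 35/3, maximum W = -178/3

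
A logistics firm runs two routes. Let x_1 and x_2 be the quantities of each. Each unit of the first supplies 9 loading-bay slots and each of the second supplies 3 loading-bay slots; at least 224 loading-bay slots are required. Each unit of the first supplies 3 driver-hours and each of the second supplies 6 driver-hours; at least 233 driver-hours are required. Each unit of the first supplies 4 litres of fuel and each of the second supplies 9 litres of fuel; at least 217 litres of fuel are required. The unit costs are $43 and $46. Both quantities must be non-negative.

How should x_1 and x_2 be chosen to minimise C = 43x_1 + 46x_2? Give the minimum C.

x_1 = 43/3, x_2 = 95/3, minimum C = 2073

Feasible corners and C = 43x_1 + 46x_2:
  (0, 224/3) → C = 10304/3
  (233/3, 0) → C = 10019/3
  (43/3, 95/3) → C = 2073
The feasible region is unbounded (it extends along (0, 1), (1, 0)), but C strictly increases along every unbounded feasible direction, so there is no improving ray and the minimum is attained at a vertex.

The binding constraints are 9x_1 + 3x_2 = 224 and 3x_1 + 6x_2 = 233.
Solving simultaneously gives x_1 = 43/3, x_2 = 95/3.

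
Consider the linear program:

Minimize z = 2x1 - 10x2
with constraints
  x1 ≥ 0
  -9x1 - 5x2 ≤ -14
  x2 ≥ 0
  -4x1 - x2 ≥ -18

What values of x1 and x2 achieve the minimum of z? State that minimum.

x1 = 0, x2 = 18, minimum z = -180

Extreme points and z = 2x1 - 10x2:
  (0, 14/5) → z = -28
  (0, 18) → z = -180
  (14/9, 0) → z = 28/9
  (9/2, 0) → z = 9

The optimum lies where x1 = 0 and -4x1 - x2 = -18.
Solving simultaneously gives x1 = 0, x2 = 18.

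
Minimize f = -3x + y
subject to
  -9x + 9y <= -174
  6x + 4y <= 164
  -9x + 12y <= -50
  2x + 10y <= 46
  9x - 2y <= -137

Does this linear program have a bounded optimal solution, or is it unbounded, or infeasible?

unbounded

From the feasible point (-527/21, -311/7), moving in the direction (-2, -9) keeps every constraint satisfied while f decreases without bound.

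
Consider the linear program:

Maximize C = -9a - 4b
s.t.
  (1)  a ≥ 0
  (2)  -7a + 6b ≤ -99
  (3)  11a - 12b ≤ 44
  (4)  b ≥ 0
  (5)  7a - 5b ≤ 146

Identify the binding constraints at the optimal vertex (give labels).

Corner points and C = -9a - 4b:
  (154/3, 781/18) → C = -5720/9
  (381/7, 47) → C = -4745/7
  (1532/29, 1298/29) → C = -18980/29

The maximum is at (154/3, 781/18). Substituting into each constraint, equality holds for (2) and (3); the remaining constraints have slack.

(2) and (3)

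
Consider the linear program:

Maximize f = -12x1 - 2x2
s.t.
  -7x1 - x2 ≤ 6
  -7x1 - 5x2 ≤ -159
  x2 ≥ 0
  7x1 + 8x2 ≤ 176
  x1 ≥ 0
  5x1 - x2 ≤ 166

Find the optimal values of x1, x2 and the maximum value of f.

x1 = 56/3, x2 = 17/3, maximum f = -706/3

Extreme points and f = -12x1 - 2x2:
  (159/7, 0) → f = -1908/7
  (56/3, 17/3) → f = -706/3
  (176/7, 0) → f = -2112/7

The optimum lies where -7x1 - 5x2 = -159 and 7x1 + 8x2 = 176.
Solving simultaneously gives x1 = 56/3, x2 = 17/3.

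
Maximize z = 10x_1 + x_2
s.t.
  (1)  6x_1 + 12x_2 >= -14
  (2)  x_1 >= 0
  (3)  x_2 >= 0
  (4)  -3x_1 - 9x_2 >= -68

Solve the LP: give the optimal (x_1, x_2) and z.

Extreme points and z = 10x_1 + x_2:
  (0, 0) → z = 0
  (0, 68/9) → z = 68/9
  (68/3, 0) → z = 680/3

The binding constraints are x_2 = 0 and -3x_1 - 9x_2 = -68.
Solving simultaneously gives x_1 = 68/3, x_2 = 0.

x_1 = 68/3, x_2 = 0, maximum z = 680/3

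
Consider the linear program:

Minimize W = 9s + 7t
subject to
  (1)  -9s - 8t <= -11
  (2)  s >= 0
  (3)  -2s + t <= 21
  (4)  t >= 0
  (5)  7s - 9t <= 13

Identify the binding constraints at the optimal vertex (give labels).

Vertices and W = 9s + 7t:
  (0, 11/8) → W = 77/8
  (11/9, 0) → W = 11
  (0, 21) → W = 147
  (13/7, 0) → W = 117/7
The feasible region is unbounded (it extends along (9, 7), (1, 2)), but W strictly increases along every unbounded feasible direction, so there is no improving ray and the minimum is attained at a vertex.

The minimum is at (0, 11/8). Substituting into each constraint, equality holds for (1) and (2); the remaining constraints have slack.

(1) and (2)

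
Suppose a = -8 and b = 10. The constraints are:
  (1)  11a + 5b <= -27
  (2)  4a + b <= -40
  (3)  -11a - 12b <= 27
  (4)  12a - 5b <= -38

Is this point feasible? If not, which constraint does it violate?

not feasible — violates (2)

Constraint (2): 4a + b = -22, which is not ≤ -40. All other constraints are satisfied.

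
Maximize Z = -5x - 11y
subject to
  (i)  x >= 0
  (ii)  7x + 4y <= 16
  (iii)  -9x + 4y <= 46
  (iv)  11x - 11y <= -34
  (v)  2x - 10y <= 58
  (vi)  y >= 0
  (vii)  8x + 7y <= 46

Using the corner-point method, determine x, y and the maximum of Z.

Extreme points and Z = -5x - 11y:
  (0, 4) → Z = -44
  (0, 34/11) → Z = -34
  (40/121, 414/121) → Z = -4754/121

x = 0, y = 34/11, maximum Z = -34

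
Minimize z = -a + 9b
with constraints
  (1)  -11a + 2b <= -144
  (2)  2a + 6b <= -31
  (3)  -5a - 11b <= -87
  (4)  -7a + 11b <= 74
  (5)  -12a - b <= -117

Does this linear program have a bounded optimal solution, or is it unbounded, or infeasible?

unbounded

From the feasible point (863/8, -329/8), moving in the direction (6, -2) keeps every constraint satisfied while z decreases without bound.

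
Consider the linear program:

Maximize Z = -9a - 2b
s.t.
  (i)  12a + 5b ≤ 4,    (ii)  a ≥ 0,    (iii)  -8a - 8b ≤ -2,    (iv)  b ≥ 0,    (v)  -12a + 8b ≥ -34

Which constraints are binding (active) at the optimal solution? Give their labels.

(ii) and (iii)

Extreme points and Z = -9a - 2b:
  (0, 4/5) → Z = -8/5
  (1/3, 0) → Z = -3
  (0, 1/4) → Z = -1/2
  (1/4, 0) → Z = -9/4

The maximum is at (0, 1/4). Substituting into each constraint, equality holds for (ii) and (iii); the remaining constraints have slack.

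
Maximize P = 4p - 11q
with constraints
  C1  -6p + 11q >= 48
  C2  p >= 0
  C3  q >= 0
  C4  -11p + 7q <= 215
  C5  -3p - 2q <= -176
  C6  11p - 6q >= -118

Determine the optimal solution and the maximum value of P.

p = 368/9, q = 80/3, maximum P = -1168/9

Corner points and P = 4p - 11q:
  (368/9, 80/3) → P = -1168/9
  (464/11, 97) → P = -9881/11
  (41/2, 229/4) → P = -2191/4
The feasible region is unbounded (it extends along (11, 6), (7, 11)), but P strictly decreases along every unbounded feasible direction, so there is no improving ray and the maximum is attained at a vertex.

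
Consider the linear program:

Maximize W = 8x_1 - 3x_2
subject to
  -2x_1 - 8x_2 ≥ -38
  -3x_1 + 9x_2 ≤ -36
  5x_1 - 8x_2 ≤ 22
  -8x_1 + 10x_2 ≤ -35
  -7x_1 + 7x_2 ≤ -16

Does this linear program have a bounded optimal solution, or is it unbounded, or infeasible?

The boundaries -2x_1 - 8x_2 = -38 and -3x_1 + 9x_2 = -36 meet at (15, 1), but that point violates 5x_1 - 8x_2 ≤ 22. Every candidate vertex is excluded by some other constraint, so the feasible region is empty.

infeasible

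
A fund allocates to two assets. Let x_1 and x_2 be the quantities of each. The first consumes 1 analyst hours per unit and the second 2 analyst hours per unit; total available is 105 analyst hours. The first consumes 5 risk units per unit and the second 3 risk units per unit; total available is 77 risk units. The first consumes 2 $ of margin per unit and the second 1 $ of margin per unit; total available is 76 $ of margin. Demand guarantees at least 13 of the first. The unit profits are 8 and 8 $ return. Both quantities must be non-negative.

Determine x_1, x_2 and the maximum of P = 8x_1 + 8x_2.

x_1 = 13, x_2 = 4, maximum P = 136

Vertices and P = 8x_1 + 8x_2:
  (77/5, 0) → P = 616/5
  (13, 0) → P = 104
  (13, 4) → P = 136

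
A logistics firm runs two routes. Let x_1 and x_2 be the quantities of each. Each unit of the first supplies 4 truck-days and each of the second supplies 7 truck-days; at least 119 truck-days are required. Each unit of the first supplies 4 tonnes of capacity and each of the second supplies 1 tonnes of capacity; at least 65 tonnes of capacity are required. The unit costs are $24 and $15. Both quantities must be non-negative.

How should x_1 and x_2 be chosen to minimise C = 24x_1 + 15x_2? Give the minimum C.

The feasible region is unbounded (it extends along (0, 1), (1, 0)), but C strictly increases along every unbounded feasible direction, so there is no improving ray and the minimum is attained at a vertex.

At the optimal vertex, 4x_1 + 7x_2 = 119 and 4x_1 + x_2 = 65.
Solving simultaneously gives x_1 = 14, x_2 = 9.

x_1 = 14, x_2 = 9, minimum C = 471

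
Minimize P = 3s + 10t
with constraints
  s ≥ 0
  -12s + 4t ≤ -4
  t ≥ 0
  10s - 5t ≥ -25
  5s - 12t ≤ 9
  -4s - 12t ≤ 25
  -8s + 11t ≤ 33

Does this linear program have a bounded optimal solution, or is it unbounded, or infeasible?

bounded optimum

Feasible corners and P = 3s + 10t:
  (1/3, 0) → P = 1
  (44/25, 107/25) → P = 1202/25
  (9/5, 0) → P = 27/5
The feasible region has finitely many vertices and no improving ray; the minimum is 1 at (1/3, 0).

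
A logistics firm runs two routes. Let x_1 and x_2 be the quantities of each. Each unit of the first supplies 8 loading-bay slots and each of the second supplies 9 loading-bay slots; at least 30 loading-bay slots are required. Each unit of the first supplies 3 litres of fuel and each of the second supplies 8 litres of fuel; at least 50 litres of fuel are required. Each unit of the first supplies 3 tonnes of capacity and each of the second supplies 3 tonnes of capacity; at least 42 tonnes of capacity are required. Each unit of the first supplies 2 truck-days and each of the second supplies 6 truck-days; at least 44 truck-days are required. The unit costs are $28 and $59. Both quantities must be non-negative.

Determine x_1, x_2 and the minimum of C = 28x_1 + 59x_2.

x_1 = 10, x_2 = 4, minimum C = 516

Corner points and C = 28x_1 + 59x_2:
  (0, 14) → C = 826
  (22, 0) → C = 616
  (10, 4) → C = 516
The feasible region is unbounded (it extends along (0, 1), (1, 0)), but C strictly increases along every unbounded feasible direction, so there is no improving ray and the minimum is attained at a vertex.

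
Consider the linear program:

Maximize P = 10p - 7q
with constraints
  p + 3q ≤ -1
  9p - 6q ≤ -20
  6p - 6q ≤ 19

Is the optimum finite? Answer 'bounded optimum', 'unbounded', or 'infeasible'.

Extreme points and P = 10p - 7q:
  (-2, 1/3) → P = -67/3
  (-13, -97/6) → P = -101/6
The feasible region has finitely many vertices and no improving ray; the maximum is -101/6 at (-13, -97/6).

bounded optimum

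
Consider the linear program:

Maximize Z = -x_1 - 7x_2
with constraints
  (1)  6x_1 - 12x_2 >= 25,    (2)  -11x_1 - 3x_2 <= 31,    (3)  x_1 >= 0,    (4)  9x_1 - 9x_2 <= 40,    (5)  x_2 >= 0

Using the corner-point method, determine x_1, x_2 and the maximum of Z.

Corner points and Z = -x_1 - 7x_2:
  (85/18, 5/18) → Z = -20/3
  (25/6, 0) → Z = -25/6
  (40/9, 0) → Z = -40/9

x_1 = 25/6, x_2 = 0, maximum Z = -25/6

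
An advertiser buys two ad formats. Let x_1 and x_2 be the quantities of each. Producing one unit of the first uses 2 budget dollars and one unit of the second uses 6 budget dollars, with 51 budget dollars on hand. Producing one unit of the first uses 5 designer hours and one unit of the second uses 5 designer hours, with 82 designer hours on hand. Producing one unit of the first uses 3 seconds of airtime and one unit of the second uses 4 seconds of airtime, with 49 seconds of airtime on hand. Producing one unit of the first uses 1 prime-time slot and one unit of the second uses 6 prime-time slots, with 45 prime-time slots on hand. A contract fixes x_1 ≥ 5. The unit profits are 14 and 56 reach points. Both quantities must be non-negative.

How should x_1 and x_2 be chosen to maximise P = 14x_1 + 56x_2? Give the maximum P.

Vertices and P = 14x_1 + 56x_2:
  (49/3, 0) → P = 686/3
  (5, 0) → P = 70
  (9, 11/2) → P = 434
  (6, 13/2) → P = 448
  (5, 20/3) → P = 1330/3

At the optimal vertex, 2x_1 + 6x_2 = 51 and x_1 + 6x_2 = 45.
Solving simultaneously gives x_1 = 6, x_2 = 13/2.

x_1 = 6, x_2 = 13/2, maximum P = 448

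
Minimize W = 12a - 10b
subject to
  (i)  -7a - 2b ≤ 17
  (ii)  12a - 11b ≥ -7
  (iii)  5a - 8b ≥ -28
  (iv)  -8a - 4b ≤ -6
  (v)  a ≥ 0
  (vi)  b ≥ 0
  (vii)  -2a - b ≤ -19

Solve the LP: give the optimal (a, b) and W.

a = 101/17, b = 121/17, minimum W = 2/17

Vertices and W = 12a - 10b:
  (252/41, 301/41) → W = 14/41
  (101/17, 121/17) → W = 2/17
  (19/2, 0) → W = 114
The feasible region is unbounded (it extends along (1, 0), (8, 5)), but W strictly increases along every unbounded feasible direction, so there is no improving ray and the minimum is attained at a vertex.

At the optimal vertex, 12a - 11b = -7 and -2a - b = -19.
Solving simultaneously gives a = 101/17, b = 121/17.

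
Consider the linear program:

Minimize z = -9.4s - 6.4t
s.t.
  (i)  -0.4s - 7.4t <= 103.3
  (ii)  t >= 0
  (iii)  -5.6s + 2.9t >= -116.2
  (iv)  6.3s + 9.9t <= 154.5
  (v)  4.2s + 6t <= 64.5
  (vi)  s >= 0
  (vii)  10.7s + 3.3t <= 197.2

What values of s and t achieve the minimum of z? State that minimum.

s = 215/14, t = 0, minimum z = -2021/14

Corner points and z = -9.4s - 6.4t:
  (215/14, 0) → z = -2021/14
  (0, 0) → z = 0
  (0, 43/4) → z = -344/5

The binding constraints are t = 0 and 4.2s + 6t = 64.5.
Solving simultaneously gives s = 215/14, t = 0.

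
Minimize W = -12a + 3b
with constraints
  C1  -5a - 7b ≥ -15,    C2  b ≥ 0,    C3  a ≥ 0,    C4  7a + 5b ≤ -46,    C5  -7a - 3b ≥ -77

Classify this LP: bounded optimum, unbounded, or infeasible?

infeasible

The boundaries -5a - 7b = -15 and b = 0 meet at (3, 0), but that point violates 7a + 5b ≤ -46. Every candidate vertex is excluded by some other constraint, so the feasible region is empty.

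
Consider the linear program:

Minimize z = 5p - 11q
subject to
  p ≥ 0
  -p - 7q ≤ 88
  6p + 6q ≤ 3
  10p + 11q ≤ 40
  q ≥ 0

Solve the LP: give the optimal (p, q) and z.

p = 0, q = 1/2, minimum z = -11/2

Feasible corners and z = 5p - 11q:
  (0, 1/2) → z = -11/2
  (0, 0) → z = 0
  (1/2, 0) → z = 5/2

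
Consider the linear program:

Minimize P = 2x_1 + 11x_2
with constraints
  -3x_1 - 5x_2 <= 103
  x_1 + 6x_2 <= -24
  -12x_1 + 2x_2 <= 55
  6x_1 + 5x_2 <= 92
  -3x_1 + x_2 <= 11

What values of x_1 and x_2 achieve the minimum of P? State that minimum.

Vertices and P = 2x_1 + 11x_2:
  (-481/66, -357/22) → P = -12743/66
  (65, -298/5) → P = -2628/5
  (672/31, -236/31) → P = -1252/31
  (-90/19, -61/19) → P = -851/19
  (-11/2, -11/2) → P = -143/2

The optimum lies where -3x_1 - 5x_2 = 103 and 6x_1 + 5x_2 = 92.
Solving simultaneously gives x_1 = 65, x_2 = -298/5.

x_1 = 65, x_2 = -298/5, minimum P = -2628/5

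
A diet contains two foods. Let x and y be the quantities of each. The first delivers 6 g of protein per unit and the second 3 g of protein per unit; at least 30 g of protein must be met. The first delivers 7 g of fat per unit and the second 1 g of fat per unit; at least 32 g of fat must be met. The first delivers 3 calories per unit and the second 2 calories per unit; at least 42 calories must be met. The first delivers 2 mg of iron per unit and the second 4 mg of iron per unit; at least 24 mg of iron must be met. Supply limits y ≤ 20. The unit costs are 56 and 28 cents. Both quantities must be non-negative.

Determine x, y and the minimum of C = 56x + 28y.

x = 2, y = 18, minimum C = 616

Extreme points and C = 56x + 28y:
  (14, 0) → C = 784
  (2, 18) → C = 616
  (12/7, 20) → C = 656
The feasible region is unbounded (it extends along (1, 0)), but C strictly increases along every unbounded feasible direction, so there is no improving ray and the minimum is attained at a vertex.

The binding constraints are 7x + y = 32 and 3x + 2y = 42.
Solving simultaneously gives x = 2, y = 18.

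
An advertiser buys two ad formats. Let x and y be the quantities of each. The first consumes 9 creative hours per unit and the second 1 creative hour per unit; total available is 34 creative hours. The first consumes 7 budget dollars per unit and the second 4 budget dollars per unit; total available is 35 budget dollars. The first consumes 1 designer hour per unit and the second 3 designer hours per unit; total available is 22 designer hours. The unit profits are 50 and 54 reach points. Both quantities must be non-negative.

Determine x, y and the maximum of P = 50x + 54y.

x = 1, y = 7, maximum P = 428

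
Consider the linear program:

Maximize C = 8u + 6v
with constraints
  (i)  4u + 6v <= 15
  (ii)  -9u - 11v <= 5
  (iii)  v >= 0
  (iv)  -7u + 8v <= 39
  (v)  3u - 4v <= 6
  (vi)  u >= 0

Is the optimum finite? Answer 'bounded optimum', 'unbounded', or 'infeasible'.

Corner points and C = 8u + 6v:
  (48/17, 21/34) → C = 447/17
  (0, 5/2) → C = 15
  (2, 0) → C = 16
  (0, 0) → C = 0
The feasible region has finitely many vertices and no improving ray; the maximum is 447/17 at (48/17, 21/34).

bounded optimum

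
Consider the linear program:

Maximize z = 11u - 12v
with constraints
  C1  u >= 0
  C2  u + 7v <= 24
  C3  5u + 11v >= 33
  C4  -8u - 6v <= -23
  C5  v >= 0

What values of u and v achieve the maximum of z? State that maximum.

Feasible corners and z = 11u - 12v:
  (17/50, 169/50) → z = -1841/50
  (24, 0) → z = 264
  (55/58, 149/58) → z = -1183/58
  (33/5, 0) → z = 363/5

u = 24, v = 0, maximum z = 264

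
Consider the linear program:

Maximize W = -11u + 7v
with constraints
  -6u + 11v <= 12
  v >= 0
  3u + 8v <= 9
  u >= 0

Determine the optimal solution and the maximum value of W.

At the optimal vertex, -6u + 11v = 12 and u = 0.
Solving simultaneously gives u = 0, v = 12/11.

u = 0, v = 12/11, maximum W = 84/11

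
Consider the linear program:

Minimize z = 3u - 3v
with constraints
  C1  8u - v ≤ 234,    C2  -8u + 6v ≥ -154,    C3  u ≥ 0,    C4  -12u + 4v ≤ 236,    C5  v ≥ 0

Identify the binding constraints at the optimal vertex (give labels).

Vertices and z = 3u - 3v:
  (125/4, 16) → z = 183/4
  (293/5, 1174/5) → z = -2643/5
  (77/4, 0) → z = 231/4
  (0, 59) → z = -177
  (0, 0) → z = 0

The minimum is at (293/5, 1174/5). Substituting into each constraint, equality holds for C1 and C4; the remaining constraints have slack.

C1 and C4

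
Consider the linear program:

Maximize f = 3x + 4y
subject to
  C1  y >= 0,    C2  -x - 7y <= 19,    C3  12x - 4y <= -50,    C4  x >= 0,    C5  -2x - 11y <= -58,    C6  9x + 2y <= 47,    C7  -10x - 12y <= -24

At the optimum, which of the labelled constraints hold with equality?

Vertices and f = 3x + 4y:
  (0, 25/2) → f = 50
  (22/15, 169/10) → f = 72
  (0, 47/2) → f = 94

The maximum is at (0, 47/2). Substituting into each constraint, equality holds for C4 and C6; the remaining constraints have slack.

C4 and C6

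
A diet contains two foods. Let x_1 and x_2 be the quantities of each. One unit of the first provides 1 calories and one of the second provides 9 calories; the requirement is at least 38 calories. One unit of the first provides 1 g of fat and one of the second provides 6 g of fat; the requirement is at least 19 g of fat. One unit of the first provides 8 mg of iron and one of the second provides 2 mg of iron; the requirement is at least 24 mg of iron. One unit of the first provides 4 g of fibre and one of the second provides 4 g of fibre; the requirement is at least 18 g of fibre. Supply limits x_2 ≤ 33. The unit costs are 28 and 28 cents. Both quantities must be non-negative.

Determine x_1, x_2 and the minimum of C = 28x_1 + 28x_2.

Feasible corners and C = 28x_1 + 28x_2:
  (0, 12) → C = 336
  (0, 33) → C = 924
  (38, 0) → C = 1064
  (2, 4) → C = 168
The feasible region is unbounded (it extends along (1, 0)), but C strictly increases along every unbounded feasible direction, so there is no improving ray and the minimum is attained at a vertex.

x_1 = 2, x_2 = 4, minimum C = 168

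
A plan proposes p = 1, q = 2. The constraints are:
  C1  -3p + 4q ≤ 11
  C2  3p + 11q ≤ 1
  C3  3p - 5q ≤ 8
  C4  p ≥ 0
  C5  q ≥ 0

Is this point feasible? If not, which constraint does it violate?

Constraint C2: 3p + 11q = 25, which is not ≤ 1. All other constraints are satisfied.

not feasible — violates C2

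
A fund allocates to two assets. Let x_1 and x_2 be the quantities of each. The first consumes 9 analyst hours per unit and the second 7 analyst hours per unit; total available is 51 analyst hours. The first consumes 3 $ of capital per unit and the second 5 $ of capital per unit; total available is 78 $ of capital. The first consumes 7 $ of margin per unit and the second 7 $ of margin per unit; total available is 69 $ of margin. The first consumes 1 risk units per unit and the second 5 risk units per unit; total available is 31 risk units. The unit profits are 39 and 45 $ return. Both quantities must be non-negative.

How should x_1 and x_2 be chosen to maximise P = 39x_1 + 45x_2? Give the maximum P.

x_1 = 1, x_2 = 6, maximum P = 309

Corner points and P = 39x_1 + 45x_2:
  (0, 0) → P = 0
  (0, 31/5) → P = 279
  (17/3, 0) → P = 221
  (1, 6) → P = 309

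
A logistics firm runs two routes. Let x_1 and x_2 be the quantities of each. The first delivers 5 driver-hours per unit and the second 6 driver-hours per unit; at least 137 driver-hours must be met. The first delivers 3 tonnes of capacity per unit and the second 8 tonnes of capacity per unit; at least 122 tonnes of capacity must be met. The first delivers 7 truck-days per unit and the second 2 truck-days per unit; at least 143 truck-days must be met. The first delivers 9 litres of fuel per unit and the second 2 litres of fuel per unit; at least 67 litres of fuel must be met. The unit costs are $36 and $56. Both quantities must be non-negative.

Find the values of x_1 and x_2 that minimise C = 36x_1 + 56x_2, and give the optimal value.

x_1 = 18, x_2 = 17/2, minimum C = 1124

Extreme points and C = 36x_1 + 56x_2:
  (0, 143/2) → C = 4004
  (122/3, 0) → C = 1464
  (18, 17/2) → C = 1124
The feasible region is unbounded (it extends along (0, 1), (1, 0)), but C strictly increases along every unbounded feasible direction, so there is no improving ray and the minimum is attained at a vertex.

At the optimal vertex, 3x_1 + 8x_2 = 122 and 7x_1 + 2x_2 = 143.
Solving simultaneously gives x_1 = 18, x_2 = 17/2.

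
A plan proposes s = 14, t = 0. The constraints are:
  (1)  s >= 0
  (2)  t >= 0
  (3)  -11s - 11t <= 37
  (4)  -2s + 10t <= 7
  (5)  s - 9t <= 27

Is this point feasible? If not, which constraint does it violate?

(1): 14 ≥ 0 ✓
(2): 0 ≥ 0 ✓
(3): -154 ≤ 37 ✓
(4): -28 ≤ 7 ✓
(5): 14 ≤ 27 ✓

feasible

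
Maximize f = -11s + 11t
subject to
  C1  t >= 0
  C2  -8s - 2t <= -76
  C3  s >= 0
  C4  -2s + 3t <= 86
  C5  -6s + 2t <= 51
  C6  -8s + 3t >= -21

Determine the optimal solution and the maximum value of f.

s = 2, t = 30, maximum f = 308

Extreme points and f = -11s + 11t:
  (2, 30) → f = 308
  (27/4, 11) → f = 187/4
  (107/6, 365/9) → f = 4499/18

At the optimal vertex, -8s - 2t = -76 and -2s + 3t = 86.
Solving simultaneously gives s = 2, t = 30.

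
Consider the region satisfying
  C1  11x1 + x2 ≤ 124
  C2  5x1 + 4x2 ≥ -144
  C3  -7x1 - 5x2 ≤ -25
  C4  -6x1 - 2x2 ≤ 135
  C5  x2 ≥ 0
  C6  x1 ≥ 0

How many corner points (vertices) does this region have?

The feasible vertices (each the meet of two boundaries and inside every other half-plane) are:
  (124/11, 0)
  (0, 124)
  (25/7, 0)
  (0, 5)

4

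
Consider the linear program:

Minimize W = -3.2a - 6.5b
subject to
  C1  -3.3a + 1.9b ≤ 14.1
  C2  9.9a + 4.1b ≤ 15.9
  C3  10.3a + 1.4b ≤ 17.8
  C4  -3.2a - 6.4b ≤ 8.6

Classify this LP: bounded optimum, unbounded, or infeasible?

Vertices and W = -3.2a - 6.5b:
  (-460/539, 291/49) → W = -38669/1078
  (-5329/1360, 837/1360) → W = 116123/13600
  (5072/2837, -1245/2837) → W = -81379/28370
  (3149/1536, -7277/3072) → W = 271469/30720
The feasible region has finitely many vertices and no improving ray; the minimum is -38669/1078 at (-460/539, 291/49).

bounded optimum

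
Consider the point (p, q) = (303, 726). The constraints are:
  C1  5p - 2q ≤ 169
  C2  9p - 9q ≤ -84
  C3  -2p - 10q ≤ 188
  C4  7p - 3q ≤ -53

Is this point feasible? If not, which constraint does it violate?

feasible

C1: 63 ≤ 169 ✓
C2: -3807 ≤ -84 ✓
C3: -7866 ≤ 188 ✓
C4: -57 ≤ -53 ✓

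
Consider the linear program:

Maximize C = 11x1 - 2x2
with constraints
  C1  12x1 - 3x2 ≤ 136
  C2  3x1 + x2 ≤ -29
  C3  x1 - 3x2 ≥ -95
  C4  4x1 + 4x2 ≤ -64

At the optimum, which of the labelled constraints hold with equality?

Vertices and C = 11x1 - 2x2:
  (7/3, -36) → C = 293/3
  (-13/2, -19/2) → C = -105/2
  (-143/4, 79/4) → C = -1731/4
The feasible region is unbounded (it extends along (-3, -1), (-1, -4)), but C strictly decreases along every unbounded feasible direction, so there is no improving ray and the maximum is attained at a vertex.

The maximum is at (7/3, -36). Substituting into each constraint, equality holds for C1 and C2; the remaining constraints have slack.

C1 and C2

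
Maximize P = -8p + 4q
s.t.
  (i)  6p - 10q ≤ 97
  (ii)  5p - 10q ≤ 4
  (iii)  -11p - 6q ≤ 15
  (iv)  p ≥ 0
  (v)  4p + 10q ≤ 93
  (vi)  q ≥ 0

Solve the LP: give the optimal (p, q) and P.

Corner points and P = -8p + 4q:
  (97/9, 449/90) → P = -994/15
  (4/5, 0) → P = -32/5
  (0, 93/10) → P = 186/5
  (0, 0) → P = 0

p = 0, q = 93/10, maximum P = 186/5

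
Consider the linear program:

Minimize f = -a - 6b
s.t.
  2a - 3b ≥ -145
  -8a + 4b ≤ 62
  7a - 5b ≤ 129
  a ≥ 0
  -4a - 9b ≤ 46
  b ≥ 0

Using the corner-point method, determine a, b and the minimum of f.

a = 1112/11, b = 1273/11, minimum f = -8750/11

Corner points and f = -a - 6b:
  (197/8, 259/4) → f = -3305/8
  (1112/11, 1273/11) → f = -8750/11
  (0, 31/2) → f = -93
  (129/7, 0) → f = -129/7
  (0, 0) → f = 0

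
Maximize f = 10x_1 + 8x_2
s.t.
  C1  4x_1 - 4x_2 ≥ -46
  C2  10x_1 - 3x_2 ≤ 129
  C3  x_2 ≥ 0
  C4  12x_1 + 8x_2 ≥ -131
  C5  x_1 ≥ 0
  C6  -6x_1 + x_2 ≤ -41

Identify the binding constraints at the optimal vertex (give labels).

C1 and C2

Extreme points and f = 10x_1 + 8x_2:
  (327/14, 244/7) → f = 3587/7
  (21/2, 22) → f = 281
  (129/10, 0) → f = 129
  (41/6, 0) → f = 205/3

The maximum is at (327/14, 244/7). Substituting into each constraint, equality holds for C1 and C2; the remaining constraints have slack.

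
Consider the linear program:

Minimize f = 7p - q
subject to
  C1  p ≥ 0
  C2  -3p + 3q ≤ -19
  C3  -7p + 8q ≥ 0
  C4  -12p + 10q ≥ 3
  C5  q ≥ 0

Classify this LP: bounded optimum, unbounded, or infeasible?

infeasible

The boundaries p = 0 and -12p + 10q = 3 meet at (0, 3/10), but that point violates -3p + 3q ≤ -19. Every candidate vertex is excluded by some other constraint, so the feasible region is empty.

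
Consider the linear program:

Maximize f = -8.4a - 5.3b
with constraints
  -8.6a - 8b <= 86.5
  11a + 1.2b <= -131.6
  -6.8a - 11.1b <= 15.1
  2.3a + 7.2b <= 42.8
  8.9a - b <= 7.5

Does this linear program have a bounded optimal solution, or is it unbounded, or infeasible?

Vertices and f = -8.4a - 5.3b:
  (-83935/4106, 22917/2053) → f = 2310669/20530
  (-12065/544, 56703/4352) → f = 5102421/43520
  (-24044/1899, 36439/5697) → f = 4127821/56970
  (-8324/637, 19337/1911) → f = 1072787/19110
The feasible region has finitely many vertices and no improving ray; the maximum is 5102421/43520 at (-12065/544, 56703/4352).

bounded optimum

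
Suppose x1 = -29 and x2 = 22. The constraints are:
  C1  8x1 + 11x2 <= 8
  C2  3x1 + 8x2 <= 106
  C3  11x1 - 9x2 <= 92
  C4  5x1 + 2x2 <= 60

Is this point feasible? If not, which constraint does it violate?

Constraint C1: 8x1 + 11x2 = 10, which is not ≤ 8. All other constraints are satisfied.

not feasible — violates C1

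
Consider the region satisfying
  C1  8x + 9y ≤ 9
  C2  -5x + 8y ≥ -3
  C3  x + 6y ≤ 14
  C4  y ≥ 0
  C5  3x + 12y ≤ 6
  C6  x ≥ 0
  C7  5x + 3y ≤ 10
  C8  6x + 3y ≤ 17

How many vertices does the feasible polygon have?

5

Intersecting each pair of boundary lines and keeping only the points that satisfy every inequality leaves:
  (99/109, 21/109)
  (18/23, 7/23)
  (3/5, 0)
  (0, 0)
  (0, 1/2)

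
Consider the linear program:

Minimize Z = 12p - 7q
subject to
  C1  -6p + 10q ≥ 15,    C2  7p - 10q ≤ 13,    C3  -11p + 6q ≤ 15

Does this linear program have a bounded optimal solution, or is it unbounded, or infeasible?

unbounded

From the feasible point (28, 183/10), moving in the direction (6, 11) keeps every constraint satisfied while Z decreases without bound.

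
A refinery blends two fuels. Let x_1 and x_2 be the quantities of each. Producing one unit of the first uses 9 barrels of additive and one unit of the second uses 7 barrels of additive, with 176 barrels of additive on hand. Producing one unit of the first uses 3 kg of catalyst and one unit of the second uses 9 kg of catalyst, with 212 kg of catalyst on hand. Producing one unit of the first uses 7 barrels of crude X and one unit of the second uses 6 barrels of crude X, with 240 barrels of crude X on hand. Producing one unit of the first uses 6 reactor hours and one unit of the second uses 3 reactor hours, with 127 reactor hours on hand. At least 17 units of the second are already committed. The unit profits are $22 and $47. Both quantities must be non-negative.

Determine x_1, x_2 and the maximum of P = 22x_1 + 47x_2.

The binding constraints are 9x_1 + 7x_2 = 176 and 3x_1 + 9x_2 = 212.
Solving simultaneously gives x_1 = 5/3, x_2 = 23.

x_1 = 5/3, x_2 = 23, maximum P = 3353/3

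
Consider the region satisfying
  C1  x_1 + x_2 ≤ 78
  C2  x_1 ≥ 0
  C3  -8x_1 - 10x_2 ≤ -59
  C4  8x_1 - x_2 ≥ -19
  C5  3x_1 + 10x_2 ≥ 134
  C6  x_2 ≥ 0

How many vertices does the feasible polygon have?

5

Pairwise boundary intersections that survive every other constraint:
  (59/9, 643/9)
  (78, 0)
  (0, 19)
  (0, 67/5)
  (134/3, 0)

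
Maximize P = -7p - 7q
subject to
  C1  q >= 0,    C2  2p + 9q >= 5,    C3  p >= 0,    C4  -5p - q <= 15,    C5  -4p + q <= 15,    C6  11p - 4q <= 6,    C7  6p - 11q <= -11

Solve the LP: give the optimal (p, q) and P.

p = 0, q = 1, maximum P = -7

Extreme points and P = -7p - 7q:
  (0, 15) → P = -105
  (0, 1) → P = -7
  (110/97, 157/97) → P = -1869/97
The feasible region is unbounded (it extends along (4, 11), (1, 4)), but P strictly decreases along every unbounded feasible direction, so there is no improving ray and the maximum is attained at a vertex.

At the optimal vertex, p = 0 and 6p - 11q = -11.
Solving simultaneously gives p = 0, q = 1.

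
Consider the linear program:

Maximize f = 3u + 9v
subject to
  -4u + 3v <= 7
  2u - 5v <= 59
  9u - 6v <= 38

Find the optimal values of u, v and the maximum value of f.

u = 52, v = 215/3, maximum f = 801

Extreme points and f = 3u + 9v:
  (-106/7, -125/7) → f = -1443/7
  (52, 215/3) → f = 801
  (-164/33, -455/33) → f = -139

At the optimal vertex, -4u + 3v = 7 and 9u - 6v = 38.
Solving simultaneously gives u = 52, v = 215/3.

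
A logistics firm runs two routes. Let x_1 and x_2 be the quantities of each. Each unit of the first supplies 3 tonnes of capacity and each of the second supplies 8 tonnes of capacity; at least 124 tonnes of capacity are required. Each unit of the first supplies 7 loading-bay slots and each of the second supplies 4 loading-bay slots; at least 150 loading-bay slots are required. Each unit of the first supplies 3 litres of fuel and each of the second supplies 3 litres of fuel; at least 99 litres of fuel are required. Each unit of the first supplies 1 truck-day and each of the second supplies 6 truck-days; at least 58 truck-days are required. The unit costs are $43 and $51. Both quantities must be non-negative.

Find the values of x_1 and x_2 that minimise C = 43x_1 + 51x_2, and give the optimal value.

x_1 = 28, x_2 = 5, minimum C = 1459

Vertices and C = 43x_1 + 51x_2:
  (0, 75/2) → C = 3825/2
  (58, 0) → C = 2494
  (28, 5) → C = 1459
  (6, 27) → C = 1635
The feasible region is unbounded (it extends along (0, 1), (1, 0)), but C strictly increases along every unbounded feasible direction, so there is no improving ray and the minimum is attained at a vertex.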